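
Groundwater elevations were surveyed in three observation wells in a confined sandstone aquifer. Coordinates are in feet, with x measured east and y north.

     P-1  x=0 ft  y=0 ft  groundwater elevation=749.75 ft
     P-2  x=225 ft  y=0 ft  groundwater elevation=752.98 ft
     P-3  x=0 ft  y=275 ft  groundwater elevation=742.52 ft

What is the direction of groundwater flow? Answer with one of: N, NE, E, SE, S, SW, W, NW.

∂h/∂x = (752.98 − 749.75) / (225 − 0) = +0.01436
∂h/∂y = (742.52 − 749.75) / (275 − 0) = -0.02629
Flow = −∇h = (-0.01436 east, +0.02629 north), which points northwest.

NW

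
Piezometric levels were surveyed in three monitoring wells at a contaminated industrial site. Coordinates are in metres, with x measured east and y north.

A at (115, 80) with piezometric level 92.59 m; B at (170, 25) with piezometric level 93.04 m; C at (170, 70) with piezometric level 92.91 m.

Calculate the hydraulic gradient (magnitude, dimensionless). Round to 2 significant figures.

0.0060

Taking A as reference: B−A = (55, -55, +0.45); C−A = (55, -10, +0.32).
Determinant of the coordinate differences = 55·(-10) − 55·(-55) = 2475.
∂h/∂x = [(+0.45)·(-10) − (+0.32)·(-55)] / 2475 = +0.005293
∂h/∂y = [55·(+0.32) − 55·(+0.45)] / 2475 = -0.002889
|∇h| = √(0.005293² + -0.002889²) = 0.00603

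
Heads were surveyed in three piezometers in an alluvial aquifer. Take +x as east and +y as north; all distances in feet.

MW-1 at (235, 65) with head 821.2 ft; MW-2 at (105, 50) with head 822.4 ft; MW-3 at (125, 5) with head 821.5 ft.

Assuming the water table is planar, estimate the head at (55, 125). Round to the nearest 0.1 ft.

Taking MW-1 as reference: MW-2−MW-1 = (-130, -15, +1.2); MW-3−MW-1 = (-110, -60, +0.3).
Determinant of the coordinate differences = (-130)·(-60) − (-110)·(-15) = 6150.
∂h/∂x = [(+1.2)·(-60) − (+0.3)·(-15)] / 6150 = -0.01098
∂h/∂y = [(-130)·(+0.3) − (-110)·(+1.2)] / 6150 = +0.01512
h(55, 125) = 821.2 + (-0.01098)·(-180) + (+0.01512)·(60) = 821.2 +1.976 +0.907 = 824.083 ft.

824.1 ft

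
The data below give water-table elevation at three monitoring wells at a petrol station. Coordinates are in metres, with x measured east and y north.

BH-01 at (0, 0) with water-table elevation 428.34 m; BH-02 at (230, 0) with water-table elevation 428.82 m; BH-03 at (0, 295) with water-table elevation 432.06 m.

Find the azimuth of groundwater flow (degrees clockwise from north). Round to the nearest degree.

189°

∂h/∂x = (428.82 − 428.34) / (230 − 0) = +0.002087
∂h/∂y = (432.06 − 428.34) / (295 − 0) = +0.01261
Flow direction (−∇h) has components (-0.002087 E, -0.01261 N).
Azimuth = atan2(E, N) = atan2(-0.002087, -0.01261) = 189.4° ≈ 189°.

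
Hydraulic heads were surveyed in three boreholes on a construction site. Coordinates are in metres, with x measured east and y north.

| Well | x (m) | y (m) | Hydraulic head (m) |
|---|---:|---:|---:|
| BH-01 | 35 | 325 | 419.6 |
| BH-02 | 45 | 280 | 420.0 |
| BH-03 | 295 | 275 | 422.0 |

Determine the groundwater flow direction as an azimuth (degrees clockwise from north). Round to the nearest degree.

312°

Taking BH-01 as reference: BH-02−BH-01 = (10, -45, +0.4); BH-03−BH-01 = (260, -50, +2.4).
Determinant of the coordinate differences = 10·(-50) − 260·(-45) = 11200.
∂h/∂x = [(+0.4)·(-50) − (+2.4)·(-45)] / 11200 = +0.007857
∂h/∂y = [10·(+2.4) − 260·(+0.4)] / 11200 = -0.007143
Flow direction (−∇h) has components (-0.007857 E, +0.007143 N).
Azimuth = atan2(E, N) = atan2(-0.007857, +0.007143) = 312.3° ≈ 312°.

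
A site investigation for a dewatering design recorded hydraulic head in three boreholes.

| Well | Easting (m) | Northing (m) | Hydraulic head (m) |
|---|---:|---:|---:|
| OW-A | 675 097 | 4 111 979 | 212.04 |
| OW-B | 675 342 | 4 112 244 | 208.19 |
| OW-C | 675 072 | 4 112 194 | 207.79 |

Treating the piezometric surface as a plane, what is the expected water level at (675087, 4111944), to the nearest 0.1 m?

Taking OW-A as reference: OW-B−OW-A = (245, 265, -3.85); OW-C−OW-A = (-25, 215, -4.25).
Solve a·Δx + b·Δy = Δh: det = 245·215 − (-25)·265 = 59300.
∂h/∂x = [(-3.85)·215 − (-4.25)·265] / 59300 = +0.005034
∂h/∂y = [245·(-4.25) − (-25)·(-3.85)] / 59300 = -0.01918
h(675087, 4111944) = 212.04 + (+0.005034)·(-10) + (-0.01918)·(-35) = 212.04 -0.050 +0.671 = 212.661 m.

212.7 m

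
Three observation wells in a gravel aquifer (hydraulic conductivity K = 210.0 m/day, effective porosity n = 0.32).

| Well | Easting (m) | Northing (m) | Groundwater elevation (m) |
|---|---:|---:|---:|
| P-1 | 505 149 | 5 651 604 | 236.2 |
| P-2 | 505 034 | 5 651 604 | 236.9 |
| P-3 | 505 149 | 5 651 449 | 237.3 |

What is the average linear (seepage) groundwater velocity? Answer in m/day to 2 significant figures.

6.1 m/day

∂h/∂x = (236.9 − 236.2) / (505034 − 505149) = -0.006087
∂h/∂y = (237.3 − 236.2) / (5651449 − 5651604) = -0.007097
|∇h| = √(-0.006087² + -0.007097²) = 0.00935
Seepage velocity v = K·i/n = 210.0 × 0.00935 / 0.32 = 6.136 m/day.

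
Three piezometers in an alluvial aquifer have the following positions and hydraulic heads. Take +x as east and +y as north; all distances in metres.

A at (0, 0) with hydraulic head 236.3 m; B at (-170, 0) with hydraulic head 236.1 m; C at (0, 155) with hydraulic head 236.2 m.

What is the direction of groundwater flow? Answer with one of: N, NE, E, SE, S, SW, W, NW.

∂h/∂x = (236.1 − 236.3) / (-170 − 0) = +0.001176
∂h/∂y = (236.2 − 236.3) / (155 − 0) = -0.0006452
Flow = −∇h = (-0.001176 east, +0.0006452 north), which points northwest.

NW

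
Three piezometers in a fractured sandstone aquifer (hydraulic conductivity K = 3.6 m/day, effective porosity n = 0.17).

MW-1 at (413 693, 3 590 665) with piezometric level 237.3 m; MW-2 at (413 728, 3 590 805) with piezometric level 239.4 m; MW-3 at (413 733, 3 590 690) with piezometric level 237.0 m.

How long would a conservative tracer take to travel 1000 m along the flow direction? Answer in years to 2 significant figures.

4.6 years

With h = a·x + b·y + c and MW-1 as origin, the differences give:
  35·a + 140·b = +2.1
  40·a + 25·b = -0.3
Eliminate b (×25 and ×140, subtract): -4725·a = 94.50 → a = ∂h/∂x = -0.02000
Back-substitute: b = ∂h/∂y = +0.02000.
|∇h| = √(-0.02000² + 0.02000²) = 0.02828
Seepage velocity v = K·i/n = 3.6 × 0.02828 / 0.17 = 0.5989 m/day.
t = 1000 / 0.5989 = 1670 days = 4.57 years.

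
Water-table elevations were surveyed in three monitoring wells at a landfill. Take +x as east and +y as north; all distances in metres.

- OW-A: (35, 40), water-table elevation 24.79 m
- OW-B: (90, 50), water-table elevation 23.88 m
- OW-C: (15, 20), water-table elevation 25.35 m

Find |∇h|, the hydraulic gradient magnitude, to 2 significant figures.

0.020

Differences from OW-A: to OW-B (Δx, Δy, Δh) = (55, 10, -0.91); to OW-C = (-20, -20, +0.56).
Determinant of the coordinate differences = 55·(-20) − (-20)·10 = -900.
∂h/∂x = [(-0.91)·(-20) − (+0.56)·10] / -900 = -0.01400
∂h/∂y = [55·(+0.56) − (-20)·(-0.91)] / -900 = -0.01400
|∇h| = √(-0.01400² + -0.01400²) = 0.0198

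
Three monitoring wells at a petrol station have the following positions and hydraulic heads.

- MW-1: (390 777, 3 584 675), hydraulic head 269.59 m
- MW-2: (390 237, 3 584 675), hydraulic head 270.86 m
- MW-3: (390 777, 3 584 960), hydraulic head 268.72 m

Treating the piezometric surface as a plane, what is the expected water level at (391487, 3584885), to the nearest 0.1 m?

∂h/∂x = (270.86 − 269.59) / (390237 − 390777) = -0.002352
∂h/∂y = (268.72 − 269.59) / (3584960 − 3584675) = -0.003053
h(391487, 3584885) = 269.59 + (-0.002352)·(710) + (-0.003053)·(210) = 269.59 -1.670 -0.641 = 267.279 m.

267.3 m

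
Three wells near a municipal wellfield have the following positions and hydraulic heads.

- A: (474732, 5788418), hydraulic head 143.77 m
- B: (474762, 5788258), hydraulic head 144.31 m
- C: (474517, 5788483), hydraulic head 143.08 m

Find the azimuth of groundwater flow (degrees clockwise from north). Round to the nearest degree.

Differences from A: to B (Δx, Δy, Δh) = (30, -160, +0.54); to C = (-215, 65, -0.69).
Determinant of the coordinate differences = 30·65 − (-215)·(-160) = -32450.
∂h/∂x = [(+0.54)·65 − (-0.69)·(-160)] / -32450 = +0.002320
∂h/∂y = [30·(-0.69) − (-215)·(+0.54)] / -32450 = -0.002940
Flow direction (−∇h) has components (-0.002320 E, +0.002940 N).
Azimuth = atan2(E, N) = atan2(-0.002320, +0.002940) = 321.7° ≈ 322°.

322°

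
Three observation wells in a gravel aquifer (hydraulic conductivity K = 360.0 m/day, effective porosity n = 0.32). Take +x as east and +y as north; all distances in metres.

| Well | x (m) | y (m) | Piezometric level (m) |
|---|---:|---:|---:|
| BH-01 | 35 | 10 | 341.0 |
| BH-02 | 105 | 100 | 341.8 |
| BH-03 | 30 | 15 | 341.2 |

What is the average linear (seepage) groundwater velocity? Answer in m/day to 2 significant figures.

32 m/day

Differences from BH-01: to BH-02 (Δx, Δy, Δh) = (70, 90, +0.8); to BH-03 = (-5, 5, +0.2).
Solve a·Δx + b·Δy = Δh: det = 70·5 − (-5)·90 = 800.
∂h/∂x = [(+0.8)·5 − (+0.2)·90] / 800 = -0.01750
∂h/∂y = [70·(+0.2) − (-5)·(+0.8)] / 800 = +0.02250
|∇h| = √(-0.01750² + 0.02250²) = 0.0285
Seepage velocity v = K·i/n = 360.0 × 0.0285 / 0.32 = 32.06 m/day.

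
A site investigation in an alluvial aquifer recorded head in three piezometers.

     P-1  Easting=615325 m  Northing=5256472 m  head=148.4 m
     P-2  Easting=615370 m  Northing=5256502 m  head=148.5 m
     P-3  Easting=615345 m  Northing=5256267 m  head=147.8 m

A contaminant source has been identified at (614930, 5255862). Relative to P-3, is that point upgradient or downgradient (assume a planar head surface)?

downgradient

Differences from P-1: to P-2 (Δx, Δy, Δh) = (45, 30, +0.1); to P-3 = (20, -205, -0.6).
Solve a·Δx + b·Δy = Δh: det = 45·(-205) − 20·30 = -9825.
∂h/∂x = [(+0.1)·(-205) − (-0.6)·30] / -9825 = +0.0002545
∂h/∂y = [45·(-0.6) − 20·(+0.1)] / -9825 = +0.002952
Head at (614930, 5255862) = 148.4 + (+0.0002545)·(-395) + (+0.002952)·(-610) = 146.50 m.
That is lower than the 147.8 m at P-3, so the point is downgradient.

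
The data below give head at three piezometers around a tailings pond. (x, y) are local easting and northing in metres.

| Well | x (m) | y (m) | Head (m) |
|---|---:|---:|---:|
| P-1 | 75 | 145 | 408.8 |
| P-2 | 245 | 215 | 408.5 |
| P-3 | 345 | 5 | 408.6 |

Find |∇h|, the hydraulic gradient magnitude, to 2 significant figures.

0.0017

With h = a·x + b·y + c and P-1 as origin, the differences give:
  170·a + 70·b = -0.3
  270·a + (-140)·b = -0.2
Eliminate b (×(-140) and ×70, subtract): -42700·a = 56.00 → a = ∂h/∂x = -0.001311
Back-substitute: b = ∂h/∂y = -0.001101.
|∇h| = √(-0.001311² + -0.001101²) = 0.001712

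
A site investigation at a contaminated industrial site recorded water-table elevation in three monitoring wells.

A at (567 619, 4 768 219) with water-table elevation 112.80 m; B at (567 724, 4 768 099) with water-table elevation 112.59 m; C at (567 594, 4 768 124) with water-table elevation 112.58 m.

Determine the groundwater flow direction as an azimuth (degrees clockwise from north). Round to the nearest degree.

Taking A as reference: B−A = (105, -120, -0.21); C−A = (-25, -95, -0.22).
Solve a·Δx + b·Δy = Δh: det = 105·(-95) − (-25)·(-120) = -12975.
∂h/∂x = [(-0.21)·(-95) − (-0.22)·(-120)] / -12975 = +0.0004971
∂h/∂y = [105·(-0.22) − (-25)·(-0.21)] / -12975 = +0.002185
Flow direction (−∇h) has components (-0.0004971 E, -0.002185 N).
Azimuth = atan2(E, N) = atan2(-0.0004971, -0.002185) = 192.8° ≈ 193°.

193°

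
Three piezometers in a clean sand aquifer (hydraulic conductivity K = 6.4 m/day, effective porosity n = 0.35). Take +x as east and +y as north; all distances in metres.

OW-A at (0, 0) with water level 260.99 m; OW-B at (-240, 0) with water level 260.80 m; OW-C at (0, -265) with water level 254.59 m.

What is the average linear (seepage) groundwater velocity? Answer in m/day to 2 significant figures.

0.44 m/day

∂h/∂x = (260.80 − 260.99) / (-240 − 0) = +0.0007917
∂h/∂y = (254.59 − 260.99) / (-265 − 0) = +0.02415
|∇h| = √(0.0007917² + 0.02415²) = 0.02416
Seepage velocity v = K·i/n = 6.4 × 0.02416 / 0.35 = 0.4418 m/day.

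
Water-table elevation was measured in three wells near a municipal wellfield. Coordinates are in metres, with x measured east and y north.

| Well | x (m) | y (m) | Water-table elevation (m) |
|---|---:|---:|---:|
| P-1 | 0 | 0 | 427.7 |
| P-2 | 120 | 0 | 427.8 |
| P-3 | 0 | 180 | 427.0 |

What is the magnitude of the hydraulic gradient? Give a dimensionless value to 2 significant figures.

0.0040

∂h/∂x = (427.8 − 427.7) / (120 − 0) = +0.0008333
∂h/∂y = (427.0 − 427.7) / (180 − 0) = -0.003889
|∇h| = √(0.0008333² + -0.003889²) = 0.003977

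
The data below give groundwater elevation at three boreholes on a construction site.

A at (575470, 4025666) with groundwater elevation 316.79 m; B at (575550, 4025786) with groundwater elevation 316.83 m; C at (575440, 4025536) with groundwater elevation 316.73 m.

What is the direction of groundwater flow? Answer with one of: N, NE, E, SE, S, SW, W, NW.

SE

With h = a·x + b·y + c and A as origin, the differences give:
  80·a + 120·b = +0.04
  (-30)·a + (-130)·b = -0.06
Eliminate b (×(-130) and ×120, subtract): -6800·a = 2.000 → a = ∂h/∂x = -0.0002941
Back-substitute: b = ∂h/∂y = +0.0005294.
Flow = −∇h = (+0.0002941 east, -0.0005294 north), which points southeast.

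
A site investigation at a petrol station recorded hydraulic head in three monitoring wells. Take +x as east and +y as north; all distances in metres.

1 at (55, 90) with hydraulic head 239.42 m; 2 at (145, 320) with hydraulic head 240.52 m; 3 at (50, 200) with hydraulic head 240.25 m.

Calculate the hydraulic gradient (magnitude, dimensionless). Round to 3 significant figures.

With h = a·x + b·y + c and 1 as origin, the differences give:
  90·a + 230·b = +1.10
  (-5)·a + 110·b = +0.83
Eliminate b (×110 and ×230, subtract): 11050·a = -69.900 → a = ∂h/∂x = -0.006326
Back-substitute: b = ∂h/∂y = +0.007258.
|∇h| = √(-0.006326² + 0.007258²) = 0.009628

0.00963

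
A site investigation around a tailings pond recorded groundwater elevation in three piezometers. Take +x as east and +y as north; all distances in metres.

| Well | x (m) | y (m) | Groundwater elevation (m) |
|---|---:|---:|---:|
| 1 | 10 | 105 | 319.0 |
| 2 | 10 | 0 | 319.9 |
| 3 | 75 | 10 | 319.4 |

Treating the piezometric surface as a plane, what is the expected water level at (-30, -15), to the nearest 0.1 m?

320.3 m

Differences from 1: to 2 (Δx, Δy, Δh) = (0, -105, +0.9); to 3 = (65, -95, +0.4).
Determinant of the coordinate differences = 0·(-95) − 65·(-105) = 6825.
∂h/∂x = [(+0.9)·(-95) − (+0.4)·(-105)] / 6825 = -0.006374
∂h/∂y = [0·(+0.4) − 65·(+0.9)] / 6825 = -0.008571
h(-30, -15) = 319.0 + (-0.006374)·(-40) + (-0.008571)·(-120) = 319.0 +0.255 +1.029 = 320.284 m.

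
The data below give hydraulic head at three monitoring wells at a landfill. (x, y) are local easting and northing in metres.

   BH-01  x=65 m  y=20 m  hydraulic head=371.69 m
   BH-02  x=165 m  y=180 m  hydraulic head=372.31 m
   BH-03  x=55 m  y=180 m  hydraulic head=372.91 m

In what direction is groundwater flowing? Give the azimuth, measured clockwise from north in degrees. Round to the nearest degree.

Taking BH-01 as reference: BH-02−BH-01 = (100, 160, +0.62); BH-03−BH-01 = (-10, 160, +1.22).
Determinant of the coordinate differences = 100·160 − (-10)·160 = 17600.
∂h/∂x = [(+0.62)·160 − (+1.22)·160] / 17600 = -0.005455
∂h/∂y = [100·(+1.22) − (-10)·(+0.62)] / 17600 = +0.007284
Flow direction (−∇h) has components (+0.005455 E, -0.007284 N).
Azimuth = atan2(E, N) = atan2(+0.005455, -0.007284) = 143.2° ≈ 143°.

143°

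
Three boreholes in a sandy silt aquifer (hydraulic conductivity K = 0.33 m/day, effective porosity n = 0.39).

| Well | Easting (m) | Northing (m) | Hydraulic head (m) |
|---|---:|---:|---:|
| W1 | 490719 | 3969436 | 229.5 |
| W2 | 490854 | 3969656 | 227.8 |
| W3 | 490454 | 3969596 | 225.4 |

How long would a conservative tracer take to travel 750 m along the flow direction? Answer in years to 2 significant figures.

160 years

With h = a·x + b·y + c and W1 as origin, the differences give:
  135·a + 220·b = -1.7
  (-265)·a + 160·b = -4.1
Eliminate b (×160 and ×220, subtract): 79900·a = 630.00 → a = ∂h/∂x = +0.007885
Back-substitute: b = ∂h/∂y = -0.01257.
|∇h| = √(0.007885² + -0.01257²) = 0.01484
Seepage velocity v = K·i/n = 0.33 × 0.01484 / 0.39 = 0.01256 m/day.
t = 750 / 0.01256 = 5.971e+04 days = 163 years.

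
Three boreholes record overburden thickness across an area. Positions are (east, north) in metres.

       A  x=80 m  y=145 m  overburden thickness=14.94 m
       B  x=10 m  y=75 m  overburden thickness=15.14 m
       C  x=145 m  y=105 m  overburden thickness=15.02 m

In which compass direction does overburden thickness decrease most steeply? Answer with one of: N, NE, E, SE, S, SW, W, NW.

N

Differences from A: to B (Δx, Δy, Δh) = (-70, -70, +0.20); to C = (65, -40, +0.08).
Solve a·Δx + b·Δy = Δd: det = (-70)·(-40) − 65·(-70) = 7350.
∂d/∂x = [(+0.20)·(-40) − (+0.08)·(-70)] / 7350 = -0.0003265
∂d/∂y = [(-70)·(+0.08) − 65·(+0.20)] / 7350 = -0.002531
Steepest decrease is along −∇f = (+0.0003265 E, +0.002531 N) → north.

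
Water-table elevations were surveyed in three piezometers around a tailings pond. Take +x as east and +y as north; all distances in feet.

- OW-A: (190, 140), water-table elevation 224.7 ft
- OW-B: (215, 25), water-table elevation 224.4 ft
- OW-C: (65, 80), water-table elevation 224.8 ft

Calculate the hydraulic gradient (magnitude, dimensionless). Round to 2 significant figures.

Three-point gradient (reference OW-A): Δ to OW-B = (25, -115, -0.3), Δ to OW-C = (-125, -60, +0.1).
∂h/∂x = -0.001858, ∂h/∂y = +0.002205 (det = -15875).
|∇h| = √(-0.001858² + 0.002205²) = 0.002883

0.0029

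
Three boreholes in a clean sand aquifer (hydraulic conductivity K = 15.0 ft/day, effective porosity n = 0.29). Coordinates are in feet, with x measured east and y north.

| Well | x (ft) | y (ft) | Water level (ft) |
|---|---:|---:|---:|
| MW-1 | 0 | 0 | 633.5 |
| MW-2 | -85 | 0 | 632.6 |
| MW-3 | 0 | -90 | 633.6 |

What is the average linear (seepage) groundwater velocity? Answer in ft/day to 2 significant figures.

0.55 ft/day

∂h/∂x = (632.6 − 633.5) / (-85 − 0) = +0.01059
∂h/∂y = (633.6 − 633.5) / (-90 − 0) = -0.001111
|∇h| = √(0.01059² + -0.001111²) = 0.01065
Seepage velocity v = K·i/n = 15.0 × 0.01065 / 0.29 = 0.5509 ft/day.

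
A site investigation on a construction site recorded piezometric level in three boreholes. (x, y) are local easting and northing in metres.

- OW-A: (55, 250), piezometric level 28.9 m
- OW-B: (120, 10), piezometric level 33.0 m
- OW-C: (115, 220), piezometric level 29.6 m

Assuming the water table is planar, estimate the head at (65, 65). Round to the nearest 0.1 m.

31.9 m

Taking OW-A as reference: OW-B−OW-A = (65, -240, +4.1); OW-C−OW-A = (60, -30, +0.7).
Solve a·Δx + b·Δy = Δh: det = 65·(-30) − 60·(-240) = 12450.
∂h/∂x = [(+4.1)·(-30) − (+0.7)·(-240)] / 12450 = +0.003614
∂h/∂y = [65·(+0.7) − 60·(+4.1)] / 12450 = -0.01610
h(65, 65) = 28.9 + (+0.003614)·(10) + (-0.01610)·(-185) = 28.9 +0.036 +2.979 = 31.915 m.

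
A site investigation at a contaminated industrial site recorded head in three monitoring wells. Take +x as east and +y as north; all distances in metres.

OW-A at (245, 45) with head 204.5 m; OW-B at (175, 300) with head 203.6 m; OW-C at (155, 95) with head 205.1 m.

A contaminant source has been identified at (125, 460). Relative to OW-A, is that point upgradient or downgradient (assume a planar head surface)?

downgradient

Differences from OW-A: to OW-B (Δx, Δy, Δh) = (-70, 255, -0.9); to OW-C = (-90, 50, +0.6).
Determinant of the coordinate differences = (-70)·50 − (-90)·255 = 19450.
∂h/∂x = [(-0.9)·50 − (+0.6)·255] / 19450 = -0.01018
∂h/∂y = [(-70)·(+0.6) − (-90)·(-0.9)] / 19450 = -0.006324
Head at (125, 460) = 204.5 + (-0.01018)·(-120) + (-0.006324)·(415) = 203.10 m.
That is lower than the 204.5 m at OW-A, so the point is downgradient.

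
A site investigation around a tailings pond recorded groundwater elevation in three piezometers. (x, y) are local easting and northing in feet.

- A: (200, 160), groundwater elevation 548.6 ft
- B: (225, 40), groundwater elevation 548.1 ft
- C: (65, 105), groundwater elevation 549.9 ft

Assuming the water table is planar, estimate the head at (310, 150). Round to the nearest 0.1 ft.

547.4 ft

Differences from A: to B (Δx, Δy, Δh) = (25, -120, -0.5); to C = (-135, -55, +1.3).
Determinant of the coordinate differences = 25·(-55) − (-135)·(-120) = -17575.
∂h/∂x = [(-0.5)·(-55) − (+1.3)·(-120)] / -17575 = -0.01044
∂h/∂y = [25·(+1.3) − (-135)·(-0.5)] / -17575 = +0.001991
h(310, 150) = 548.6 + (-0.01044)·(110) + (+0.001991)·(-10) = 548.6 -1.149 -0.020 = 547.432 ft.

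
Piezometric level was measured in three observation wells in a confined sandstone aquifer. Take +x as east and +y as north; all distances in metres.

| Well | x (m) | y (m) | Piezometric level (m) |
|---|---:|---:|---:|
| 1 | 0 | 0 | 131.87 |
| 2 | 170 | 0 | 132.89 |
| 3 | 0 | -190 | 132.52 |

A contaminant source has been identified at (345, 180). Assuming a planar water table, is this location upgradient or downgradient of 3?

upgradient

∂h/∂x = (132.89 − 131.87) / (170 − 0) = +0.006000
∂h/∂y = (132.52 − 131.87) / (-190 − 0) = -0.003421
Head at (345, 180) = 131.87 + (+0.006000)·(345) + (-0.003421)·(180) = 133.32 m.
That is higher than the 132.52 m at 3, so the point is upgradient.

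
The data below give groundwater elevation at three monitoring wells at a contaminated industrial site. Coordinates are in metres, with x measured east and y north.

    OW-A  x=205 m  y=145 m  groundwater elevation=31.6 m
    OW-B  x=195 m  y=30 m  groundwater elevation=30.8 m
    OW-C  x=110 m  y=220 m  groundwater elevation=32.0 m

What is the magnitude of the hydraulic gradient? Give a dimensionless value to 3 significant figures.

0.00696

With h = a·x + b·y + c and OW-A as origin, the differences give:
  (-10)·a + (-115)·b = -0.8
  (-95)·a + 75·b = +0.4
Eliminate b (×75 and ×(-115), subtract): -11675·a = -14.00 → a = ∂h/∂x = +0.001199
Back-substitute: b = ∂h/∂y = +0.006852.
|∇h| = √(0.001199² + 0.006852²) = 0.006956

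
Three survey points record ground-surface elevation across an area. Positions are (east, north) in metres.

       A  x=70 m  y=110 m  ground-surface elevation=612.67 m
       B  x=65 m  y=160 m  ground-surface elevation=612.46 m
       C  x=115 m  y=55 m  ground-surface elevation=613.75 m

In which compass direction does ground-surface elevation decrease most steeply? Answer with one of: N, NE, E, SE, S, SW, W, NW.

W

Differences from A: to B (Δx, Δy, Δh) = (-5, 50, -0.21); to C = (45, -55, +1.08).
Determinant of the coordinate differences = (-5)·(-55) − 45·50 = -1975.
∂z/∂x = [(-0.21)·(-55) − (+1.08)·50] / -1975 = +0.02149
∂z/∂y = [(-5)·(+1.08) − 45·(-0.21)] / -1975 = -0.002051
Steepest decrease is along −∇f = (-0.02149 E, +0.002051 N) → west.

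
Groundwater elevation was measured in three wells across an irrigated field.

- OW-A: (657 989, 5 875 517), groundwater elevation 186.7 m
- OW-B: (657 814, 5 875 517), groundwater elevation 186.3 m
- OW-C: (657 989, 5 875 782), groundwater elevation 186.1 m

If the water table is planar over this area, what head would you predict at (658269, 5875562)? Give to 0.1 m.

∂h/∂x = (186.3 − 186.7) / (657814 − 657989) = +0.002286
∂h/∂y = (186.1 − 186.7) / (5875782 − 5875517) = -0.002264
h(658269, 5875562) = 186.7 + (+0.002286)·(280) + (-0.002264)·(45) = 186.7 +0.640 -0.102 = 187.238 m.

187.2 m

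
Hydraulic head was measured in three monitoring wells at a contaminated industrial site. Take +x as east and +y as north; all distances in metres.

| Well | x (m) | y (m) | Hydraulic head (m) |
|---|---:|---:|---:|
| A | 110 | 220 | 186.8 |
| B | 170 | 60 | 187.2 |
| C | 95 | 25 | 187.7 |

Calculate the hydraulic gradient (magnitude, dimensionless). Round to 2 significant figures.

0.0063

Differences from A: to B (Δx, Δy, Δh) = (60, -160, +0.4); to C = (-15, -195, +0.9).
Solve a·Δx + b·Δy = Δh: det = 60·(-195) − (-15)·(-160) = -14100.
∂h/∂x = [(+0.4)·(-195) − (+0.9)·(-160)] / -14100 = -0.004681
∂h/∂y = [60·(+0.9) − (-15)·(+0.4)] / -14100 = -0.004255
|∇h| = √(-0.004681² + -0.004255²) = 0.006326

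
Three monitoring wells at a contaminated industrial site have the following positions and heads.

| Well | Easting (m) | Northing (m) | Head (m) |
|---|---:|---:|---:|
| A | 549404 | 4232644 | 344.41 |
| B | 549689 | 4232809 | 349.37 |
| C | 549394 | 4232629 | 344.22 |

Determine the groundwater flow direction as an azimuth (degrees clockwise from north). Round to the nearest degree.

264°

With h = a·x + b·y + c and A as origin, the differences give:
  285·a + 165·b = +4.96
  (-10)·a + (-15)·b = -0.19
Eliminate b (×(-15) and ×165, subtract): -2625·a = -43.050 → a = ∂h/∂x = +0.01640
Back-substitute: b = ∂h/∂y = +0.001733.
Flow direction (−∇h) has components (-0.01640 E, -0.001733 N).
Azimuth = atan2(E, N) = atan2(-0.01640, -0.001733) = 264.0° ≈ 264°.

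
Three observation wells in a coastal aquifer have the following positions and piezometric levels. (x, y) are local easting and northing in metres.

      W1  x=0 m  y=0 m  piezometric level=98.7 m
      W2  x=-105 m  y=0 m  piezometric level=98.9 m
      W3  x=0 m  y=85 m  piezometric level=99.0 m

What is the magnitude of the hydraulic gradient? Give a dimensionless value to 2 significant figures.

0.0040

∂h/∂x = (98.9 − 98.7) / (-105 − 0) = -0.001905
∂h/∂y = (99.0 − 98.7) / (85 − 0) = +0.003529
|∇h| = √(-0.001905² + 0.003529²) = 0.00401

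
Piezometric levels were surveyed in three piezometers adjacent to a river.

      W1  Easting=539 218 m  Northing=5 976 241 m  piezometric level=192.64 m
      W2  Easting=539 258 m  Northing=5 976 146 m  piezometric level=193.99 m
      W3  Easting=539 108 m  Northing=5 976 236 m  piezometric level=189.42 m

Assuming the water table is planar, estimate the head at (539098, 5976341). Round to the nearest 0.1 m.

Differences from W1: to W2 (Δx, Δy, Δh) = (40, -95, +1.35); to W3 = (-110, -5, -3.22).
Determinant of the coordinate differences = 40·(-5) − (-110)·(-95) = -10650.
∂h/∂x = [(+1.35)·(-5) − (-3.22)·(-95)] / -10650 = +0.02936
∂h/∂y = [40·(-3.22) − (-110)·(+1.35)] / -10650 = -0.001850
h(539098, 5976341) = 192.64 + (+0.02936)·(-120) + (-0.001850)·(100) = 192.64 -3.523 -0.185 = 188.932 m.

188.9 m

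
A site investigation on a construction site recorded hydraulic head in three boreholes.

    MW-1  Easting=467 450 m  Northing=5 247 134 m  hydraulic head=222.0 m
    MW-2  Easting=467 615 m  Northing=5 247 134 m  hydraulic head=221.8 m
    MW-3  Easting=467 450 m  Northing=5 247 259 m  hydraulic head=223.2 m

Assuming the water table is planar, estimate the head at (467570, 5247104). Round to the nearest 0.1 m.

221.6 m

∂h/∂x = (221.8 − 222.0) / (467615 − 467450) = -0.001212
∂h/∂y = (223.2 − 222.0) / (5247259 − 5247134) = +0.009600
h(467570, 5247104) = 222.0 + (-0.001212)·(120) + (+0.009600)·(-30) = 222.0 -0.145 -0.288 = 221.567 m.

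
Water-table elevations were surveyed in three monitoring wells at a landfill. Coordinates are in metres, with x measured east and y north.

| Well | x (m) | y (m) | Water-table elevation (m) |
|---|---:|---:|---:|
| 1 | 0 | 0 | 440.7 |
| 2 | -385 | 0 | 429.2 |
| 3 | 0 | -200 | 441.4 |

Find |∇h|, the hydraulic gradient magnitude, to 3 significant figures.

∂h/∂x = (429.2 − 440.7) / (-385 − 0) = +0.02987
∂h/∂y = (441.4 − 440.7) / (-200 − 0) = -0.003500
|∇h| = √(0.02987² + -0.003500²) = 0.03007

0.0301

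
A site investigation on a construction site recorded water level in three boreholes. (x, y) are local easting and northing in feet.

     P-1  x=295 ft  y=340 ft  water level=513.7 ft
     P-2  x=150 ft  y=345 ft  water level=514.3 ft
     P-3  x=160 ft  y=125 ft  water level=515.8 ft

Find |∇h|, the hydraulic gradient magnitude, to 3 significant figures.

Taking P-1 as reference: P-2−P-1 = (-145, 5, +0.6); P-3−P-1 = (-135, -215, +2.1).
Determinant of the coordinate differences = (-145)·(-215) − (-135)·5 = 31850.
∂h/∂x = [(+0.6)·(-215) − (+2.1)·5] / 31850 = -0.004380
∂h/∂y = [(-145)·(+2.1) − (-135)·(+0.6)] / 31850 = -0.007017
|∇h| = √(-0.004380² + -0.007017²) = 0.008272

0.00827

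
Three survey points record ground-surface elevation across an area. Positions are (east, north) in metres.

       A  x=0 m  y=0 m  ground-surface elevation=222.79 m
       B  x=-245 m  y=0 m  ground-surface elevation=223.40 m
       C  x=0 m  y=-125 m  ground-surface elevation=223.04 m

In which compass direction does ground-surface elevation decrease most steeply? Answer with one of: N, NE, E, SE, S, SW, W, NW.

∂z/∂x = (223.40 − 222.79) / (-245 − 0) = -0.002490
∂z/∂y = (223.04 − 222.79) / (-125 − 0) = -0.002000
Steepest decrease is along −∇f = (+0.002490 E, +0.002000 N) → northeast.

NE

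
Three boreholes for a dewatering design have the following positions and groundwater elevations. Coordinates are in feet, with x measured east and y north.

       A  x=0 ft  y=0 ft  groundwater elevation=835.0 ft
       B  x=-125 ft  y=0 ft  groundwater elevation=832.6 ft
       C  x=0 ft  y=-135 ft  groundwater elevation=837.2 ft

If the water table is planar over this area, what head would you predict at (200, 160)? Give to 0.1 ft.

836.2 ft

∂h/∂x = (832.6 − 835.0) / (-125 − 0) = +0.01920
∂h/∂y = (837.2 − 835.0) / (-135 − 0) = -0.01630
h(200, 160) = 835.0 + (+0.01920)·(200) + (-0.01630)·(160) = 835.0 +3.840 -2.607 = 836.233 ft.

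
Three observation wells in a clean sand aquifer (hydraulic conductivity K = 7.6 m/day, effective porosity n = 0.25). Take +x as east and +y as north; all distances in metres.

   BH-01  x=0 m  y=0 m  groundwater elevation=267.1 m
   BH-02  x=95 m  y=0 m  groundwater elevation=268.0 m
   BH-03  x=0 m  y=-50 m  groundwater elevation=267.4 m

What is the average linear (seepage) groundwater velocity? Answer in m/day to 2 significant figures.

∂h/∂x = (268.0 − 267.1) / (95 − 0) = +0.009474
∂h/∂y = (267.4 − 267.1) / (-50 − 0) = -0.006000
|∇h| = √(0.009474² + -0.006000²) = 0.01121
Seepage velocity v = K·i/n = 7.6 × 0.01121 / 0.25 = 0.3408 m/day.

0.34 m/day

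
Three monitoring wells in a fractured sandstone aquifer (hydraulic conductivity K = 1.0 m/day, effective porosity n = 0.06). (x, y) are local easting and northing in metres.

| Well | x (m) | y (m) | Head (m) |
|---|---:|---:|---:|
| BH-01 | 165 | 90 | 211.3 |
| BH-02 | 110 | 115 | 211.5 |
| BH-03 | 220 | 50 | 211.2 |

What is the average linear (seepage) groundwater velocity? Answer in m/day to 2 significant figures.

0.16 m/day

With h = a·x + b·y + c and BH-01 as origin, the differences give:
  (-55)·a + 25·b = +0.2
  55·a + (-40)·b = -0.1
Eliminate b (×(-40) and ×25, subtract): 825·a = -5.50 → a = ∂h/∂x = -0.006667
Back-substitute: b = ∂h/∂y = -0.006667.
|∇h| = √(-0.006667² + -0.006667²) = 0.009429
Seepage velocity v = K·i/n = 1.0 × 0.009429 / 0.06 = 0.1572 m/day.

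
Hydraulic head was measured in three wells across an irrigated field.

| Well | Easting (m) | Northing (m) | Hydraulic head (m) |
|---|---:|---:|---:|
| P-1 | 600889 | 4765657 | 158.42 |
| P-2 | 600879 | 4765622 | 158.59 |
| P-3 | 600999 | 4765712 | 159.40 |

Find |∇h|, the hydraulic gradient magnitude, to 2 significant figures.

With h = a·x + b·y + c and P-1 as origin, the differences give:
  (-10)·a + (-35)·b = +0.17
  110·a + 55·b = +0.98
Eliminate b (×55 and ×(-35), subtract): 3300·a = 43.650 → a = ∂h/∂x = +0.01323
Back-substitute: b = ∂h/∂y = -0.008636.
|∇h| = √(0.01323² + -0.008636²) = 0.0158

0.016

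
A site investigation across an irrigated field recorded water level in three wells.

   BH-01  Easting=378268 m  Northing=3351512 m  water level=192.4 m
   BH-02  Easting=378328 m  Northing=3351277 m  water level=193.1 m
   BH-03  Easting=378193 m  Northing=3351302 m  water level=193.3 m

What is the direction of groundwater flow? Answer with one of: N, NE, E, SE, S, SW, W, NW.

Differences from BH-01: to BH-02 (Δx, Δy, Δh) = (60, -235, +0.7); to BH-03 = (-75, -210, +0.9).
Determinant of the coordinate differences = 60·(-210) − (-75)·(-235) = -30225.
∂h/∂x = [(+0.7)·(-210) − (+0.9)·(-235)] / -30225 = -0.002134
∂h/∂y = [60·(+0.9) − (-75)·(+0.7)] / -30225 = -0.003524
Flow = −∇h = (+0.002134 east, +0.003524 north), which points northeast.

NE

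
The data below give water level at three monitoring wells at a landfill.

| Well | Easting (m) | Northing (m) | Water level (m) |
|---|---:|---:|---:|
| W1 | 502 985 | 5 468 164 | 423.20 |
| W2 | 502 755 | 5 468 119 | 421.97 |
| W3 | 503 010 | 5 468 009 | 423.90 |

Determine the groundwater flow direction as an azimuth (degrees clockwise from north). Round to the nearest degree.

Three-point gradient (reference W1): Δ to W2 = (-230, -45, -1.23), Δ to W3 = (25, -155, +0.70).
∂h/∂x = +0.006041, ∂h/∂y = -0.003542 (det = 36775).
Flow direction (−∇h) has components (-0.006041 E, +0.003542 N).
Azimuth = atan2(E, N) = atan2(-0.006041, +0.003542) = 300.4° ≈ 300°.

300°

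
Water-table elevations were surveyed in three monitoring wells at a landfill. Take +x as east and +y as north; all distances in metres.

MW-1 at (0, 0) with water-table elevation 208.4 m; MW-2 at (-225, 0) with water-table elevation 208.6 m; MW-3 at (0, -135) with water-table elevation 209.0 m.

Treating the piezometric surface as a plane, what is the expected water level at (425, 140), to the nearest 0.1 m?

207.4 m

∂h/∂x = (208.6 − 208.4) / (-225 − 0) = -0.0008889
∂h/∂y = (209.0 − 208.4) / (-135 − 0) = -0.004444
h(425, 140) = 208.4 + (-0.0008889)·(425) + (-0.004444)·(140) = 208.4 -0.378 -0.622 = 207.400 m.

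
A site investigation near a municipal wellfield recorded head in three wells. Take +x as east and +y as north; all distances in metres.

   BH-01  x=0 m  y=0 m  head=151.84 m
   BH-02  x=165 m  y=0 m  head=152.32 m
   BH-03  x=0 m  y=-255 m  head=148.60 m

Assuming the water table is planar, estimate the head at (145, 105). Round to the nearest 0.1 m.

∂h/∂x = (152.32 − 151.84) / (165 − 0) = +0.002909
∂h/∂y = (148.60 − 151.84) / (-255 − 0) = +0.01271
h(145, 105) = 151.84 + (+0.002909)·(145) + (+0.01271)·(105) = 151.84 +0.422 +1.334 = 153.596 m.

153.6 m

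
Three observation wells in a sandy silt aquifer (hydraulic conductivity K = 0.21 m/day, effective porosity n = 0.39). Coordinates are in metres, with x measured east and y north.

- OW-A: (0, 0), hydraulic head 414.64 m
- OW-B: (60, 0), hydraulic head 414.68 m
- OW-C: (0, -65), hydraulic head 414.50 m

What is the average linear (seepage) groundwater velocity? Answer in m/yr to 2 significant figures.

∂h/∂x = (414.68 − 414.64) / (60 − 0) = +0.0006667
∂h/∂y = (414.50 − 414.64) / (-65 − 0) = +0.002154
|∇h| = √(0.0006667² + 0.002154²) = 0.002255
Seepage velocity v = K·i/n = 0.21 × 0.002255 / 0.39 = 0.001214 m/day = 0.4434 m/yr.

0.44 m/yr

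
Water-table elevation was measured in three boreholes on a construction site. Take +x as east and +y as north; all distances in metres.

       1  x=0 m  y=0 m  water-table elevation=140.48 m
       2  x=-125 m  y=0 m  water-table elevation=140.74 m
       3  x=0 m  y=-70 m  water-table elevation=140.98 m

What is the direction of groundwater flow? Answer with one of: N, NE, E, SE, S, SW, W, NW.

N

∂h/∂x = (140.74 − 140.48) / (-125 − 0) = -0.002080
∂h/∂y = (140.98 − 140.48) / (-70 − 0) = -0.007143
Flow = −∇h = (+0.002080 east, +0.007143 north), which points north.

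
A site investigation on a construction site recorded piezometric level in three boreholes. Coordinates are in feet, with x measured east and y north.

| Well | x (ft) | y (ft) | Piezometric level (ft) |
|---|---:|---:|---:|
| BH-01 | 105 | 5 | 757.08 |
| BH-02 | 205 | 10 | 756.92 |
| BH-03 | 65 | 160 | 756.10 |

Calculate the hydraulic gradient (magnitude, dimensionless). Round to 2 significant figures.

Differences from BH-01: to BH-02 (Δx, Δy, Δh) = (100, 5, -0.16); to BH-03 = (-40, 155, -0.98).
Determinant of the coordinate differences = 100·155 − (-40)·5 = 15700.
∂h/∂x = [(-0.16)·155 − (-0.98)·5] / 15700 = -0.001268
∂h/∂y = [100·(-0.98) − (-40)·(-0.16)] / 15700 = -0.006650
|∇h| = √(-0.001268² + -0.006650²) = 0.00677

0.0068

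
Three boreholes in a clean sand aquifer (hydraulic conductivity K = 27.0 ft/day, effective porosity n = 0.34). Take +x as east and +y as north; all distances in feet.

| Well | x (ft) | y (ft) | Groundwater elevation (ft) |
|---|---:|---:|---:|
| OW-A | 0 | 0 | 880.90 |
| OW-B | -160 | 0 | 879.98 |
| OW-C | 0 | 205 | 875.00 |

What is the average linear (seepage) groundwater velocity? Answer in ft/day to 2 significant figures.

2.3 ft/day

∂h/∂x = (879.98 − 880.90) / (-160 − 0) = +0.005750
∂h/∂y = (875.00 − 880.90) / (205 − 0) = -0.02878
|∇h| = √(0.005750² + -0.02878²) = 0.02935
Seepage velocity v = K·i/n = 27.0 × 0.02935 / 0.34 = 2.331 ft/day.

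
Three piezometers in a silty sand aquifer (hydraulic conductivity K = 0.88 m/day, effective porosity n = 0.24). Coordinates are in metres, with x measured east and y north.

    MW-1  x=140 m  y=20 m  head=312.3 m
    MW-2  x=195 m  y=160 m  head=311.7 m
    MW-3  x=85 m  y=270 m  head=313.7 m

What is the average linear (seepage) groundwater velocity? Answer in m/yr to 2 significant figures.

Taking MW-1 as reference: MW-2−MW-1 = (55, 140, -0.6); MW-3−MW-1 = (-55, 250, +1.4).
Determinant of the coordinate differences = 55·250 − (-55)·140 = 21450.
∂h/∂x = [(-0.6)·250 − (+1.4)·140] / 21450 = -0.01613
∂h/∂y = [55·(+1.4) − (-55)·(-0.6)] / 21450 = +0.002051
|∇h| = √(-0.01613² + 0.002051²) = 0.01626
Seepage velocity v = K·i/n = 0.88 × 0.01626 / 0.24 = 0.05962 m/day = 21.78 m/yr.

22 m/yr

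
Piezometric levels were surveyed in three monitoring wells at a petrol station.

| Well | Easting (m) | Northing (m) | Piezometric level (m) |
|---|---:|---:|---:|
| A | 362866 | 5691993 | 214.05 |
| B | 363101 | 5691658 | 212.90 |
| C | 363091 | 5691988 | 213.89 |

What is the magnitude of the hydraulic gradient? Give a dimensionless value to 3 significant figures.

0.00305

Differences from A: to B (Δx, Δy, Δh) = (235, -335, -1.15); to C = (225, -5, -0.16).
Solve a·Δx + b·Δy = Δh: det = 235·(-5) − 225·(-335) = 74200.
∂h/∂x = [(-1.15)·(-5) − (-0.16)·(-335)] / 74200 = -0.0006449
∂h/∂y = [235·(-0.16) − 225·(-1.15)] / 74200 = +0.002980
|∇h| = √(-0.0006449² + 0.002980²) = 0.003049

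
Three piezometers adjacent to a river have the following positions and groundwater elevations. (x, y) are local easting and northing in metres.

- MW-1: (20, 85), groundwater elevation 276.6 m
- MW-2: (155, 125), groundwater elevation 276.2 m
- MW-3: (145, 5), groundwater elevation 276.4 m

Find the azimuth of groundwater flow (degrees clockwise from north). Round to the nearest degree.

Differences from MW-1: to MW-2 (Δx, Δy, Δh) = (135, 40, -0.4); to MW-3 = (125, -80, -0.2).
Solve a·Δx + b·Δy = Δh: det = 135·(-80) − 125·40 = -15800.
∂h/∂x = [(-0.4)·(-80) − (-0.2)·40] / -15800 = -0.002532
∂h/∂y = [135·(-0.2) − 125·(-0.4)] / -15800 = -0.001456
Flow direction (−∇h) has components (+0.002532 E, +0.001456 N).
Azimuth = atan2(E, N) = atan2(+0.002532, +0.001456) = 60.1° ≈ 060°.

060°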